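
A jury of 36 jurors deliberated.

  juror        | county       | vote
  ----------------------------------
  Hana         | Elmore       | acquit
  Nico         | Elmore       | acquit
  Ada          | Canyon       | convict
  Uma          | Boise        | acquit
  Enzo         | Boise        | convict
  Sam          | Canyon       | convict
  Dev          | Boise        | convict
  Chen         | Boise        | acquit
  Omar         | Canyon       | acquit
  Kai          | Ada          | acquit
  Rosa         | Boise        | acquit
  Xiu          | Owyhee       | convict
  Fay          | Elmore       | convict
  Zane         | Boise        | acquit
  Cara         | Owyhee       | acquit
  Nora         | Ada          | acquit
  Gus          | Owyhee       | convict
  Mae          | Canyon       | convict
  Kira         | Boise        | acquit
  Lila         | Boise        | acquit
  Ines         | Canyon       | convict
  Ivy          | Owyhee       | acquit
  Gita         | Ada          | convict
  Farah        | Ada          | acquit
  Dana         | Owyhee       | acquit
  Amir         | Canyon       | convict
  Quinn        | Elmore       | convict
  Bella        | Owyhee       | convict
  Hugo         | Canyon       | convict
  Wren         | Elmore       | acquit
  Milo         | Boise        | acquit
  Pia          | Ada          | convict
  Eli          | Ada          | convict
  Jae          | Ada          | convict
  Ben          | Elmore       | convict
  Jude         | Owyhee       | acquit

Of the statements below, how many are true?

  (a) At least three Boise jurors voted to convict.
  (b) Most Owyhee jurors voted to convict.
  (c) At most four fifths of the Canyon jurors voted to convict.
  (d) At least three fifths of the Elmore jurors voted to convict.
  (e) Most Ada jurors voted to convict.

1

(a) Boise: |A| = 9, |A ∩ B| = 2; needs |A ∩ B| ≥ 3 — false.
(b) Owyhee: |A| = 7, |A ∩ B| = 3; needs |A ∩ B| > |A ∖ B| — false.
(c) Canyon: |A| = 7, |A ∩ B| = 6; needs |A ∩ B| / |A| ≤ 4/5 — false.
(d) Elmore: |A| = 6, |A ∩ B| = 3; needs |A ∩ B| / |A| ≥ 3/5 — false.
(e) Ada: |A| = 7, |A ∩ B| = 4; needs |A ∩ B| > |A ∖ B| — true.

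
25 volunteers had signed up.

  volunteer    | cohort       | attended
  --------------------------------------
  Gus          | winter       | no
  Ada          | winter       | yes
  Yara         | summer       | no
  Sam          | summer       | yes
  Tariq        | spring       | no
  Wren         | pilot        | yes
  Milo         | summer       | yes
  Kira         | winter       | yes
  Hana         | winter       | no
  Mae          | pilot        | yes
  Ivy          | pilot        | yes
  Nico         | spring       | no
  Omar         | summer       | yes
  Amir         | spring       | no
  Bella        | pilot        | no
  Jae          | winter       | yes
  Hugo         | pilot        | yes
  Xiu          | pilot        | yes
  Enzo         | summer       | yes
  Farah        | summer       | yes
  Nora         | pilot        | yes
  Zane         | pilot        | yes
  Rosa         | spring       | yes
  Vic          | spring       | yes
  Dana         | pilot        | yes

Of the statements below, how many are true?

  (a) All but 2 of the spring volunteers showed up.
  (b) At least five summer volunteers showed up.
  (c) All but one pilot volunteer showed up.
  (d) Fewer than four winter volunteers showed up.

3

(a) spring: |A| = 5, |A ∩ B| = 2; needs |A ∖ B| = 2 — false.
(b) summer: |A| = 6, |A ∩ B| = 5; needs |A ∩ B| ≥ 5 — true.
(c) pilot: |A| = 9, |A ∩ B| = 8; needs |A ∖ B| = 1 — true.
(d) winter: |A| = 5, |A ∩ B| = 3; needs |A ∩ B| < 4 — true.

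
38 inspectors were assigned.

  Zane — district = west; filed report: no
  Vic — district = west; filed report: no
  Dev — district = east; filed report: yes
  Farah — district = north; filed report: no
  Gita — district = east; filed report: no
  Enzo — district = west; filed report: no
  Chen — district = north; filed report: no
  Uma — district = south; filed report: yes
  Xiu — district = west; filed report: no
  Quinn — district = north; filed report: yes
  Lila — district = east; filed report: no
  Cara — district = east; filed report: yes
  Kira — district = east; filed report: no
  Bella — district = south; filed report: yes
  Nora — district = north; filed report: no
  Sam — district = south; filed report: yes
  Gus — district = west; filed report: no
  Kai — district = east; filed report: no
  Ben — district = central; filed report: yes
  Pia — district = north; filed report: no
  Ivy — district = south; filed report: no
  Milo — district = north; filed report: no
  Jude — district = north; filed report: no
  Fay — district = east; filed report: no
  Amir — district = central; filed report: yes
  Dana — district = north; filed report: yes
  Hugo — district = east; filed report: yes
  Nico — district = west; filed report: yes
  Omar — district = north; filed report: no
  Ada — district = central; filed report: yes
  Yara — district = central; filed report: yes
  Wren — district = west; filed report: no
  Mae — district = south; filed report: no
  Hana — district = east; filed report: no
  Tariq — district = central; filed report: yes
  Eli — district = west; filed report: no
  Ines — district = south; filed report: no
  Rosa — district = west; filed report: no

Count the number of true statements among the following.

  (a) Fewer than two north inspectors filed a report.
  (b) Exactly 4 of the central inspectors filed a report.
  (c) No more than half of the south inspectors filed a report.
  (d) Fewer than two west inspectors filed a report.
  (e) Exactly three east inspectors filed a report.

(a) north: |A| = 9, |A ∩ B| = 2; needs |A ∩ B| < 2 — false.
(b) central: |A| = 5, |A ∩ B| = 5; needs |A ∩ B| = 4 — false.
(c) south: |A| = 6, |A ∩ B| = 3; needs |A ∩ B| ≤ |A ∖ B| — true.
(d) west: |A| = 9, |A ∩ B| = 1; needs |A ∩ B| < 2 — true.
(e) east: |A| = 9, |A ∩ B| = 3; needs |A ∩ B| = 3 — true.

3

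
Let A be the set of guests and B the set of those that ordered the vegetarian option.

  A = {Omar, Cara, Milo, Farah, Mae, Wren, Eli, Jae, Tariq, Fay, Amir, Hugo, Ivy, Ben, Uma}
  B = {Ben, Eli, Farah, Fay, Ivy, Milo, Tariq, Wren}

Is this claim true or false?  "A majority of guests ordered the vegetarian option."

The determiner here denotes the relation: |A ∩ B| > |A ∖ B|.
|A| = 15, |A ∩ B| = 8, |A ∖ B| = 7.
8 > 7, so the statement is true.

True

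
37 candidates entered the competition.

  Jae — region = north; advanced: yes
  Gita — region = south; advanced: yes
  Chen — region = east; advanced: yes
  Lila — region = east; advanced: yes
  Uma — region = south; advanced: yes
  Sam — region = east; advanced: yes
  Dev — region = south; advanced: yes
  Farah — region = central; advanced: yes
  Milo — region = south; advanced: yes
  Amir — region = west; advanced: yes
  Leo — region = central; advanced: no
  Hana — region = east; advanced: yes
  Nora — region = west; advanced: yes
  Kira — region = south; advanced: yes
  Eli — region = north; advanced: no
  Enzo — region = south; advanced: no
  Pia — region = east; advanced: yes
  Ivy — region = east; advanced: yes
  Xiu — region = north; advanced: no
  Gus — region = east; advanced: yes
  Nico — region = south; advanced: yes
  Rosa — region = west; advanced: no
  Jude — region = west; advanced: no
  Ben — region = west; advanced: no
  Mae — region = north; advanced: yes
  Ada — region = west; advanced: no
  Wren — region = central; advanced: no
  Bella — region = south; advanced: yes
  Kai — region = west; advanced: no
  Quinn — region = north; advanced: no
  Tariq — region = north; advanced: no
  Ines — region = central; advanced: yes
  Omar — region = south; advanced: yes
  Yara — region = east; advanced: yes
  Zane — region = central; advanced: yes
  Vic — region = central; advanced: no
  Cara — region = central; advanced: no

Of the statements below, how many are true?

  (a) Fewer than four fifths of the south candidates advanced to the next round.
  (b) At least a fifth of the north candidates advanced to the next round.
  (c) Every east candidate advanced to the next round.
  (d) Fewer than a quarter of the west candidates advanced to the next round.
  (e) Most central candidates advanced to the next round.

(a) south: |A| = 9, |A ∩ B| = 8; needs |A ∩ B| / |A| < 4/5 — false.
(b) north: |A| = 6, |A ∩ B| = 2; needs |A ∩ B| / |A| ≥ 1/5 — true.
(c) east: |A| = 8, |A ∩ B| = 8; needs A ⊆ B, i.e. every element of A is in B (|A ∖ B| = 0) — true.
(d) west: |A| = 7, |A ∩ B| = 2; needs |A ∩ B| / |A| < 1/4 — false.
(e) central: |A| = 7, |A ∩ B| = 3; needs |A ∩ B| > |A ∖ B| — false.

2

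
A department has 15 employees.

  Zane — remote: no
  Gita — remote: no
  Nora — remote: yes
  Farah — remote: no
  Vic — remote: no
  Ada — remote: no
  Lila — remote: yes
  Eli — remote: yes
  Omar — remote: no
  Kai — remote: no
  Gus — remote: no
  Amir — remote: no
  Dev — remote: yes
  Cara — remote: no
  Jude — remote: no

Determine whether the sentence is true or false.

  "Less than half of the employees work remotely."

'Less than half of the employees work remotely' holds iff |A ∩ B| < |A ∖ B|.
|A| = 15, |A ∩ B| = 4, |A ∖ B| = 11.
4 < 11, so the statement is true.

True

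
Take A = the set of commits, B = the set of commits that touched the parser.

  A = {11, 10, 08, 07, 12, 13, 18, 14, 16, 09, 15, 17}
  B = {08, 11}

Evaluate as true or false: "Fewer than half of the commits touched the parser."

True

Truth condition: |A ∩ B| < |A ∖ B|.
A (the restrictor) = {11, 10, 08, 07, 12, 13, 18, 14, 16, 09, 15, 17}, |A| = 12.
A ∩ B = {11, 08}, so |A ∩ B| = 2.
A ∖ B = {10, 07, 12, 13, 18, 14, 16, 09, 15, 17}, so |A ∖ B| = 10.
2 < 10, so the statement is true.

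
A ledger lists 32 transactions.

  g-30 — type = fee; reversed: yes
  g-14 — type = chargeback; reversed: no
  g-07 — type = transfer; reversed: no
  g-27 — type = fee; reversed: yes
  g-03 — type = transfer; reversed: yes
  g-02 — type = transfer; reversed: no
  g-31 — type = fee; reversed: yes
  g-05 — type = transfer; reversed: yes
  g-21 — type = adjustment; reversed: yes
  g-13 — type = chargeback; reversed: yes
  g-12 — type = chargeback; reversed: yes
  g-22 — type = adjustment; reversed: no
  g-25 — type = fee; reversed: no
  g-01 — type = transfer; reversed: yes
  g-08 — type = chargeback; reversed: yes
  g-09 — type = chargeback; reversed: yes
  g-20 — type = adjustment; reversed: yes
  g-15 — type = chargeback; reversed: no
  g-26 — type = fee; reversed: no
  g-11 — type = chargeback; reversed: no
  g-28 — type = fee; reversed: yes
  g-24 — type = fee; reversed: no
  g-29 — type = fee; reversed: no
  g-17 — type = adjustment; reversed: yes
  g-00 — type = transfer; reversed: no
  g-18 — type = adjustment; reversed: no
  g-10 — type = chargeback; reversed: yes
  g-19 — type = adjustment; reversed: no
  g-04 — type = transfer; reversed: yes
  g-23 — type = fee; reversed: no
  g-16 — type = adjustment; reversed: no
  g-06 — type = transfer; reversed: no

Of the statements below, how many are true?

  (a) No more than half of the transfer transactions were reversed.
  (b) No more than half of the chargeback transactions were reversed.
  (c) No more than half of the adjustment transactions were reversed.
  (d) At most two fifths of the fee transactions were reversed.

(a) transfer: |A| = 8, |A ∩ B| = 4; needs |A ∩ B| ≤ |A ∖ B| — true.
(b) chargeback: |A| = 8, |A ∩ B| = 5; needs |A ∩ B| ≤ |A ∖ B| — false.
(c) adjustment: |A| = 7, |A ∩ B| = 3; needs |A ∩ B| ≤ |A ∖ B| — true.
(d) fee: |A| = 9, |A ∩ B| = 4; needs |A ∩ B| / |A| ≤ 2/5 — false.

2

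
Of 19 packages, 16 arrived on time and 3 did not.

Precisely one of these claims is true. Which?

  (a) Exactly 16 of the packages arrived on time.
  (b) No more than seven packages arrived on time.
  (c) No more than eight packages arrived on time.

|A| = 19, |A ∩ B| = 16, |A ∖ B| = 3.
(a) requires |A ∩ B| = 16: true.
(b) requires |A ∩ B| ≤ 7: false.
(c) requires |A ∩ B| ≤ 8: false.

(a)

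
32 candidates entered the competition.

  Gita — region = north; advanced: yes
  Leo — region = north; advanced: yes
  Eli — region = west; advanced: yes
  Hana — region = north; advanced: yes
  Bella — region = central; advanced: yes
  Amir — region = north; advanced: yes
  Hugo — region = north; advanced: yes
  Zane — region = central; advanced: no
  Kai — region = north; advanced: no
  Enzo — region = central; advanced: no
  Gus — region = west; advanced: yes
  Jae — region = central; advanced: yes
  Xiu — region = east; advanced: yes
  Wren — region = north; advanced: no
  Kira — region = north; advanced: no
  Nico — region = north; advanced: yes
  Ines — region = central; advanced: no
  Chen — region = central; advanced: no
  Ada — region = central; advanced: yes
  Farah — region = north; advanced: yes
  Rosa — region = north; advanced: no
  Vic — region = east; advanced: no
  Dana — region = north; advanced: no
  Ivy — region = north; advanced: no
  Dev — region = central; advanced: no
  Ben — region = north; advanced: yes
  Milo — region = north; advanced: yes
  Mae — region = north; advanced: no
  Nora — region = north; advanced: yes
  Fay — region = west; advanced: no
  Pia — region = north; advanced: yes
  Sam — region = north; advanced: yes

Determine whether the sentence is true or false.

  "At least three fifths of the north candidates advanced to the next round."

'At least three fifths of the north candidates advanced to the next round' holds iff |A ∩ B| / |A| ≥ 3/5.
|A| = 19, |A ∩ B| = 12, |A ∖ B| = 7.
|A ∩ B|/|A| = 12/19, so the statement is true.

True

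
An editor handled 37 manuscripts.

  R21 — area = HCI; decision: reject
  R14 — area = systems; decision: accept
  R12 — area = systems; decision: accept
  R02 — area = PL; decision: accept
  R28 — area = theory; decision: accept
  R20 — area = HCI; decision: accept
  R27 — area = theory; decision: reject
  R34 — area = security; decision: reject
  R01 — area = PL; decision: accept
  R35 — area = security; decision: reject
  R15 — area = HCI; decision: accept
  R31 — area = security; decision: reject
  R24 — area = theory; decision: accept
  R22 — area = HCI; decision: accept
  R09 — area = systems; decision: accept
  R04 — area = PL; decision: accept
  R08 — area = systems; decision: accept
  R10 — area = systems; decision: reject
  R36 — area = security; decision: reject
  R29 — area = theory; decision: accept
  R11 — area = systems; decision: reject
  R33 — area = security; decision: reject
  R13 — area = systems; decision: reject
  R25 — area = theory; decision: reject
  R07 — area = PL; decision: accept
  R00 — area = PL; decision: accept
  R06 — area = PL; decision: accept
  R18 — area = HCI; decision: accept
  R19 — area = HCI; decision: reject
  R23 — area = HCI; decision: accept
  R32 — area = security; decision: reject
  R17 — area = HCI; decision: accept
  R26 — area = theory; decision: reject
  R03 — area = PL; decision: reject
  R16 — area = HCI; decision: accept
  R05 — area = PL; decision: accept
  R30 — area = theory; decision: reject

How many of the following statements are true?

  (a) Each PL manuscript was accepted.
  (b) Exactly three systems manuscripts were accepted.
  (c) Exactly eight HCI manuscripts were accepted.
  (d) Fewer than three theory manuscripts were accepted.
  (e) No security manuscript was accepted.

1

(a) PL: |A| = 8, |A ∩ B| = 7; needs A ⊆ B, i.e. every element of A is in B (|A ∖ B| = 0) — false.
(b) systems: |A| = 7, |A ∩ B| = 4; needs |A ∩ B| = 3 — false.
(c) HCI: |A| = 9, |A ∩ B| = 7; needs |A ∩ B| = 8 — false.
(d) theory: |A| = 7, |A ∩ B| = 3; needs |A ∩ B| < 3 — false.
(e) security: |A| = 6, |A ∩ B| = 0; needs A ∩ B = ∅ (|A ∩ B| = 0) — true.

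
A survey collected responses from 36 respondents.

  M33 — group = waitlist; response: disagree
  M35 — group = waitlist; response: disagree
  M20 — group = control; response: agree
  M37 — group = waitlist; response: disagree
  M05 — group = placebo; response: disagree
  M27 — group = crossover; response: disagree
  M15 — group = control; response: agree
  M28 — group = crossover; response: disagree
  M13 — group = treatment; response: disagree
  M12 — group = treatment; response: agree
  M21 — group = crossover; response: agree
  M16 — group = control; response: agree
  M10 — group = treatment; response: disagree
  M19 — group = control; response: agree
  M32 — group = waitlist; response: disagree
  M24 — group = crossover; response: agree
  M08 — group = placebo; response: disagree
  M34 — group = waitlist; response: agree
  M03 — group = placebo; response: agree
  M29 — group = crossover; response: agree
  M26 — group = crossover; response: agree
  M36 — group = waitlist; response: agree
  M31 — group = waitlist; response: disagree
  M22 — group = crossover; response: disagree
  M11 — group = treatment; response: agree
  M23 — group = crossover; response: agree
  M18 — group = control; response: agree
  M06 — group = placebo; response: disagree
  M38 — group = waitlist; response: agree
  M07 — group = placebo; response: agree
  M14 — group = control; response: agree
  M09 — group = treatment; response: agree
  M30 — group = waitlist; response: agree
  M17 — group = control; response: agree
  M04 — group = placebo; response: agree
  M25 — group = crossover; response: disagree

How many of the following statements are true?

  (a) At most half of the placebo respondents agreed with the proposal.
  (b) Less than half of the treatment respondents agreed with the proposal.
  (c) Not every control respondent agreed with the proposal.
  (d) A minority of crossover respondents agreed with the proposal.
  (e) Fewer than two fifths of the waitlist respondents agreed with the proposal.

(a) placebo: |A| = 6, |A ∩ B| = 3; needs |A ∩ B| ≤ |A ∖ B| — true.
(b) treatment: |A| = 5, |A ∩ B| = 3; needs |A ∩ B| < |A ∖ B| — false.
(c) control: |A| = 7, |A ∩ B| = 7; needs A ⊄ B (|A ∖ B| ≥ 1) — false.
(d) crossover: |A| = 9, |A ∩ B| = 5; needs |A ∩ B| < |A ∖ B| — false.
(e) waitlist: |A| = 9, |A ∩ B| = 4; needs |A ∩ B| / |A| < 2/5 — false.

1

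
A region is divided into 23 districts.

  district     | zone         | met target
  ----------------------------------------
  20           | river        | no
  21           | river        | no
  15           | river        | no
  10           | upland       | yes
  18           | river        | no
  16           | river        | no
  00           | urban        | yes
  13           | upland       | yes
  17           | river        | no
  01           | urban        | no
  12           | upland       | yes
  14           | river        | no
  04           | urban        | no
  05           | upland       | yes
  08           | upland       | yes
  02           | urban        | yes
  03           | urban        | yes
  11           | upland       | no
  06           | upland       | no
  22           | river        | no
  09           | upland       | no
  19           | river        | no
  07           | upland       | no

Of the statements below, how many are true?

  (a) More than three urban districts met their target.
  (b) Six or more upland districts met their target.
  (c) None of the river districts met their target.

1

(a) urban: |A| = 5, |A ∩ B| = 3; needs |A ∩ B| > 3 — false.
(b) upland: |A| = 9, |A ∩ B| = 5; needs |A ∩ B| ≥ 6 — false.
(c) river: |A| = 9, |A ∩ B| = 0; needs A ∩ B = ∅ (|A ∩ B| = 0) — true.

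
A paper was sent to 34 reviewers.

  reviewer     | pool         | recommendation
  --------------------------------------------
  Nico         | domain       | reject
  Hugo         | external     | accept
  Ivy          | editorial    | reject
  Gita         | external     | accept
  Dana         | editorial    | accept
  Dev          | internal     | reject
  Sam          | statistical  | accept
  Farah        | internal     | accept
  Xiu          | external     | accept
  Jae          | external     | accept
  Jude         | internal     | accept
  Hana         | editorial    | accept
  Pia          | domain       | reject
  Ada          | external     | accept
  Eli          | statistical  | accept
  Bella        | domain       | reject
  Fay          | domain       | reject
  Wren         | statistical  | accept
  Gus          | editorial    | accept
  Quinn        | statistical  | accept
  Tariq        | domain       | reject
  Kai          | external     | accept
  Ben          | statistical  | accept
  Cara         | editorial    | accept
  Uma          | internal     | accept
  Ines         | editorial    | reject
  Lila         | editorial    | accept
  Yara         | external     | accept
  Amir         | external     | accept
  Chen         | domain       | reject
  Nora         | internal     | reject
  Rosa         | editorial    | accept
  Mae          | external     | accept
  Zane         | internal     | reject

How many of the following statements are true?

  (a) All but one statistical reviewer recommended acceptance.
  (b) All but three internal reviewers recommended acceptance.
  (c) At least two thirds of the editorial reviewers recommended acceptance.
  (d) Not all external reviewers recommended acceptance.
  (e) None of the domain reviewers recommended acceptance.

(a) statistical: |A| = 5, |A ∩ B| = 5; needs |A ∖ B| = 1 — false.
(b) internal: |A| = 6, |A ∩ B| = 3; needs |A ∖ B| = 3 — true.
(c) editorial: |A| = 8, |A ∩ B| = 6; needs |A ∩ B| / |A| ≥ 2/3 — true.
(d) external: |A| = 9, |A ∩ B| = 9; needs A ⊄ B (|A ∖ B| ≥ 1) — false.
(e) domain: |A| = 6, |A ∩ B| = 0; needs A ∩ B = ∅ (|A ∩ B| = 0) — true.

3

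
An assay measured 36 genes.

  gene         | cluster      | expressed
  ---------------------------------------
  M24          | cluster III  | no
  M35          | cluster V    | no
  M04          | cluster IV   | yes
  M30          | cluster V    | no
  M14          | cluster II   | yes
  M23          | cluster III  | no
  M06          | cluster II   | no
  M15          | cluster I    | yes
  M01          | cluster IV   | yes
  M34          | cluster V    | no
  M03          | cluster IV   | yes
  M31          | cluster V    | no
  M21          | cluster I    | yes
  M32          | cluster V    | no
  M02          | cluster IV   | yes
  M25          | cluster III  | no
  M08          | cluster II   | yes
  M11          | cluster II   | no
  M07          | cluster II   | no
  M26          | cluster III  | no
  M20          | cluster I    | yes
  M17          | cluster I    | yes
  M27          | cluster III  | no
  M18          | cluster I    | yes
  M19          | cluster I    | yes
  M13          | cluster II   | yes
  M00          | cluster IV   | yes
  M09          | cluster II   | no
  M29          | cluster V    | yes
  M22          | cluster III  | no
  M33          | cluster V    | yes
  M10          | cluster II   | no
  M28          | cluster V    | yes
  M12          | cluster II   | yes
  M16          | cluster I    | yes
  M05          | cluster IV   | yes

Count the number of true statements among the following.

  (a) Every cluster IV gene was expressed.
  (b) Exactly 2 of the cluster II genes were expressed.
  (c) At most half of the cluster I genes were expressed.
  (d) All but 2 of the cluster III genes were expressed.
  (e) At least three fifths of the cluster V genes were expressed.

1

(a) cluster IV: |A| = 6, |A ∩ B| = 6; needs A ⊆ B, i.e. every element of A is in B (|A ∖ B| = 0) — true.
(b) cluster II: |A| = 9, |A ∩ B| = 4; needs |A ∩ B| = 2 — false.
(c) cluster I: |A| = 7, |A ∩ B| = 7; needs |A ∩ B| ≤ |A ∖ B| — false.
(d) cluster III: |A| = 6, |A ∩ B| = 0; needs |A ∖ B| = 2 — false.
(e) cluster V: |A| = 8, |A ∩ B| = 3; needs |A ∩ B| / |A| ≥ 3/5 — false.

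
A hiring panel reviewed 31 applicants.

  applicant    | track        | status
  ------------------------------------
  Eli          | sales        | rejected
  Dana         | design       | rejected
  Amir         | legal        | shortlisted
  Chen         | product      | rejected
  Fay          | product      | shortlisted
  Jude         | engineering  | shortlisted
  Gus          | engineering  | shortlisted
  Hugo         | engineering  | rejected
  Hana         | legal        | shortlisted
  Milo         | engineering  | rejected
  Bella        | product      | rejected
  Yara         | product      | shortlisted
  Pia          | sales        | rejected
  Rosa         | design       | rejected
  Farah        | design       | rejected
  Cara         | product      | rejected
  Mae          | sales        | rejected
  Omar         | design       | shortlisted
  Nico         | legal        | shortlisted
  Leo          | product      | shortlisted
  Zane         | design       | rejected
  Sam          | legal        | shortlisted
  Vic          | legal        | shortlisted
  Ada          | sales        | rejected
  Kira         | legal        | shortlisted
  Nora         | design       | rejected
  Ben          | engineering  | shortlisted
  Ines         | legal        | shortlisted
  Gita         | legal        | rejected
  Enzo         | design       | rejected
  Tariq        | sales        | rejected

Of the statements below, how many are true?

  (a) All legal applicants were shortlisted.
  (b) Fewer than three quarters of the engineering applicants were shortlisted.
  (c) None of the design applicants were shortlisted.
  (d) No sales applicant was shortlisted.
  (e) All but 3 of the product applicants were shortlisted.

3

(a) legal: |A| = 8, |A ∩ B| = 7; needs A ⊆ B, i.e. every element of A is in B (|A ∖ B| = 0) — false.
(b) engineering: |A| = 5, |A ∩ B| = 3; needs |A ∩ B| / |A| < 3/4 — true.
(c) design: |A| = 7, |A ∩ B| = 1; needs A ∩ B = ∅ (|A ∩ B| = 0) — false.
(d) sales: |A| = 5, |A ∩ B| = 0; needs A ∩ B = ∅ (|A ∩ B| = 0) — true.
(e) product: |A| = 6, |A ∩ B| = 3; needs |A ∖ B| = 3 — true.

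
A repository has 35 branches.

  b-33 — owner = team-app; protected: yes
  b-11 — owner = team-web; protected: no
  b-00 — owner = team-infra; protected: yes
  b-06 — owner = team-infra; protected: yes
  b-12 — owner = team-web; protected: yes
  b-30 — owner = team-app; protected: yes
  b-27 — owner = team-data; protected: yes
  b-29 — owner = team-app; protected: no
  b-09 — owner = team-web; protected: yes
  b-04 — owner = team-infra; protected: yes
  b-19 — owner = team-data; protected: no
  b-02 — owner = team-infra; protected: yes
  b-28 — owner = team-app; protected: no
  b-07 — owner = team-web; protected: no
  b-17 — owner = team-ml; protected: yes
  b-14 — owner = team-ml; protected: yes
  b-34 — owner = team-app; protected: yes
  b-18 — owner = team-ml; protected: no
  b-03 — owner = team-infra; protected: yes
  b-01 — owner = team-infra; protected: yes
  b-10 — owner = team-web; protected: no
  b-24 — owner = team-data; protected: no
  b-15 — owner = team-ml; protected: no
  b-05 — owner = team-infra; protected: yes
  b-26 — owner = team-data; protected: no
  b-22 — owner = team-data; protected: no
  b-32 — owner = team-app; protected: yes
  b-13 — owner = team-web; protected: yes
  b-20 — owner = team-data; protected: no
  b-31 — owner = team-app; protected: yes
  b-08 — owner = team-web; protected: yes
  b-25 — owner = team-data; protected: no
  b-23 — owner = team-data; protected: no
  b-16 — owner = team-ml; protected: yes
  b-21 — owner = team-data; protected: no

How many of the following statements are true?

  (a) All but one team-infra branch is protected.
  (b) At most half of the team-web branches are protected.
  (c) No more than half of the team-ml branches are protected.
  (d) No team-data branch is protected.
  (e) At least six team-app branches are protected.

0

(a) team-infra: |A| = 7, |A ∩ B| = 7; needs |A ∖ B| = 1 — false.
(b) team-web: |A| = 7, |A ∩ B| = 4; needs |A ∩ B| ≤ |A ∖ B| — false.
(c) team-ml: |A| = 5, |A ∩ B| = 3; needs |A ∩ B| ≤ |A ∖ B| — false.
(d) team-data: |A| = 9, |A ∩ B| = 1; needs A ∩ B = ∅ (|A ∩ B| = 0) — false.
(e) team-app: |A| = 7, |A ∩ B| = 5; needs |A ∩ B| ≥ 6 — false.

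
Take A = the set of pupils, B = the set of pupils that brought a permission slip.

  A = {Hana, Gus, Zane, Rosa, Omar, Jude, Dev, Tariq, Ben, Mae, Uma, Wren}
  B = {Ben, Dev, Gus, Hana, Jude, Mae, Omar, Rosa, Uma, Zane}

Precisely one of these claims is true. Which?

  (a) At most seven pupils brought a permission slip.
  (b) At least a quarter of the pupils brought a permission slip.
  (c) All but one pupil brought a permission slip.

|A| = 12, |A ∩ B| = 10, |A ∖ B| = 2.
(a) requires |A ∩ B| ≤ 7: false.
(b) requires |A ∩ B| / |A| ≥ 1/4: true.
(c) requires |A ∖ B| = 1: false.

(b)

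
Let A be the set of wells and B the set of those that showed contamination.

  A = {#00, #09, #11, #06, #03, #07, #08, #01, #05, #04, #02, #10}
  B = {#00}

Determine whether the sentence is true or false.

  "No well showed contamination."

False

'No well showed contamination' holds iff A ∩ B = ∅ (|A ∩ B| = 0).
A (the restrictor) = {#00, #09, #11, #06, #03, #07, #08, #01, #05, #04, #02, #10}, |A| = 12.
A ∩ B = {#00}, so |A ∩ B| = 1.
So the statement is false.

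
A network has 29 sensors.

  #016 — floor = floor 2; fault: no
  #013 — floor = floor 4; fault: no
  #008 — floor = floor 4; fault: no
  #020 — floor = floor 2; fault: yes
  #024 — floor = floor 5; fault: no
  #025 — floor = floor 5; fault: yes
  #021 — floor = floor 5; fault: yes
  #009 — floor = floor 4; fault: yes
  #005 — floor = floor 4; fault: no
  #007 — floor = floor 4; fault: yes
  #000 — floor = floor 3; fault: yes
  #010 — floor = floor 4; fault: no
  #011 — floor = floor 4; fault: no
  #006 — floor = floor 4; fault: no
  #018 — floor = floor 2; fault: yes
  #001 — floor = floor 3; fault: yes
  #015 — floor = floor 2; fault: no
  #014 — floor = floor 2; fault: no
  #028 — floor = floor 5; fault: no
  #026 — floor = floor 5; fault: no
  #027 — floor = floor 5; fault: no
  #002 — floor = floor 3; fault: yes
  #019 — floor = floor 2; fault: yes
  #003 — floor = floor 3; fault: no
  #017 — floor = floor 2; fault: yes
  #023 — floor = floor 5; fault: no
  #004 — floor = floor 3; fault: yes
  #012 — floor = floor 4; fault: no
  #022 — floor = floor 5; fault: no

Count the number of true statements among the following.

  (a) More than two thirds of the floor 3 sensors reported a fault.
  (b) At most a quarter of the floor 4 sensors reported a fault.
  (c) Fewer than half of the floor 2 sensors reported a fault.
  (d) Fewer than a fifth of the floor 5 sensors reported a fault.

2

(a) floor 3: |A| = 5, |A ∩ B| = 4; needs |A ∩ B| / |A| > 2/3 — true.
(b) floor 4: |A| = 9, |A ∩ B| = 2; needs |A ∩ B| / |A| ≤ 1/4 — true.
(c) floor 2: |A| = 7, |A ∩ B| = 4; needs |A ∩ B| < |A ∖ B| — false.
(d) floor 5: |A| = 8, |A ∩ B| = 2; needs |A ∩ B| / |A| < 1/5 — false.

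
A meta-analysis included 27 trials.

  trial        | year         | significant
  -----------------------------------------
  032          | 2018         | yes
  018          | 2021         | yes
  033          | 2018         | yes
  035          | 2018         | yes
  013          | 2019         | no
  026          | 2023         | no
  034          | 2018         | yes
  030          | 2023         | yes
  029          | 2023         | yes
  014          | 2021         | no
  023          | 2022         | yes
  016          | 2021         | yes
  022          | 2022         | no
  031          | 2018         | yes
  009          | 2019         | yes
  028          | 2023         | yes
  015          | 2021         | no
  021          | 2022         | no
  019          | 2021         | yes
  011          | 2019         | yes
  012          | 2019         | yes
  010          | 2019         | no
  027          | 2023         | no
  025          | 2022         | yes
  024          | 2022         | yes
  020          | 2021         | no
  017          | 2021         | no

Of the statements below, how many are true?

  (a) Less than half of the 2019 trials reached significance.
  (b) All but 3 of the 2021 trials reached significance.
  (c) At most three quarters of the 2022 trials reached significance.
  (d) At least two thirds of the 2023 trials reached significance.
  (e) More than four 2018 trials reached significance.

2

(a) 2019: |A| = 5, |A ∩ B| = 3; needs |A ∩ B| < |A ∖ B| — false.
(b) 2021: |A| = 7, |A ∩ B| = 3; needs |A ∖ B| = 3 — false.
(c) 2022: |A| = 5, |A ∩ B| = 3; needs |A ∩ B| / |A| ≤ 3/4 — true.
(d) 2023: |A| = 5, |A ∩ B| = 3; needs |A ∩ B| / |A| ≥ 2/3 — false.
(e) 2018: |A| = 5, |A ∩ B| = 5; needs |A ∩ B| > 4 — true.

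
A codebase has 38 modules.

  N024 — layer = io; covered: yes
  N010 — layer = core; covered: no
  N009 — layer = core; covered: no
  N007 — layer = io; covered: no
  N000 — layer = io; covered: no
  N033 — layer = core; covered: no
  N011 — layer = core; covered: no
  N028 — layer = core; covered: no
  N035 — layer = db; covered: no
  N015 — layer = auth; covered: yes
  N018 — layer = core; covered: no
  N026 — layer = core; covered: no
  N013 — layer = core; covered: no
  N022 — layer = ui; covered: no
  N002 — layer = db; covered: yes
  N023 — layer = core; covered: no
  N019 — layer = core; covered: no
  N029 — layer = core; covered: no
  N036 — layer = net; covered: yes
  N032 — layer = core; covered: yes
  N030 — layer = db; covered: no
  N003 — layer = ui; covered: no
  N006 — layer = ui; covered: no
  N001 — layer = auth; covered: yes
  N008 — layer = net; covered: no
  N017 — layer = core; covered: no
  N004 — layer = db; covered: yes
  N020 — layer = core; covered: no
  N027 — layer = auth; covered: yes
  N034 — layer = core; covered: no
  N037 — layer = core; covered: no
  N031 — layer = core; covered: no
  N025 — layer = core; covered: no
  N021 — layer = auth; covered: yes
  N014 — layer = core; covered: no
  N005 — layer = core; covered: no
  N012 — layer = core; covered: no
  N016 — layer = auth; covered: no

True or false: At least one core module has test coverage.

'At least one core module has test coverage' holds iff A ∩ B ≠ ∅ (|A ∩ B| ≥ 1).
|A| = 21, |A ∩ B| = 1, |A ∖ B| = 20.
So the statement is true.

True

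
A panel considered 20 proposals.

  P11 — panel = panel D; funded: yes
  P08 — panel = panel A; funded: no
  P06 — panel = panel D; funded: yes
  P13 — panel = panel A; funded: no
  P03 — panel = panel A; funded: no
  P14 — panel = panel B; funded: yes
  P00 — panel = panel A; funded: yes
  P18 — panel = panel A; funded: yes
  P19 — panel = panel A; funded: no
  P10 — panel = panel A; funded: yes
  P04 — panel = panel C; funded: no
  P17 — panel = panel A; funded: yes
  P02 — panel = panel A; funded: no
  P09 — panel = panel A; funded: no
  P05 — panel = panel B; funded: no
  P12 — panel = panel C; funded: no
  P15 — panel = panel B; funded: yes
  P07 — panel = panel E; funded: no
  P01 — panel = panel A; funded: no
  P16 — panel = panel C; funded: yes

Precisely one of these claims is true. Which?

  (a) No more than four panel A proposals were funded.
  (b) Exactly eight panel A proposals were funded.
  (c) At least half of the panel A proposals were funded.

(a)

|A| = 11, |A ∩ B| = 4, |A ∖ B| = 7.
(a) requires |A ∩ B| ≤ 4: true.
(b) requires |A ∩ B| = 8: false.
(c) requires |A ∩ B| ≥ |A ∖ B|: false.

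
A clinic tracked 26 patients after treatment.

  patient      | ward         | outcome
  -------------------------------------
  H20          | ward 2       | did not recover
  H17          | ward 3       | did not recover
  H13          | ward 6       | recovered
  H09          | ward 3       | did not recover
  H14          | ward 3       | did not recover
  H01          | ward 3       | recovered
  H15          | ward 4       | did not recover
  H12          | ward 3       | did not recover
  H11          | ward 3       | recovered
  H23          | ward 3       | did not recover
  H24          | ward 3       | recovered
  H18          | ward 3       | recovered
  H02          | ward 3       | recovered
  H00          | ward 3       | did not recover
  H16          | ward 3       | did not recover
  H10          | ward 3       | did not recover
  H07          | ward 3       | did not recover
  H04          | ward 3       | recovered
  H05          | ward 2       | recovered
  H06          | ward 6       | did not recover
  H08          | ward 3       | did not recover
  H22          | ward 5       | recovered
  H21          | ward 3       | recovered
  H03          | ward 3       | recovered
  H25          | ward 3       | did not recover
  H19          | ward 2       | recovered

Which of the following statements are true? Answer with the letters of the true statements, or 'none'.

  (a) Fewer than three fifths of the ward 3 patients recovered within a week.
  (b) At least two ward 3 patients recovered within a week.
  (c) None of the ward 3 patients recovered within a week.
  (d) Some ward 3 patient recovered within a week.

|A| = 19, |A ∩ B| = 8, |A ∖ B| = 11.
(a) |A ∩ B| / |A| < 3/5: holds.
(b) |A ∩ B| ≥ 2: holds.
(c) A ∩ B = ∅ (|A ∩ B| = 0): fails.
(d) A ∩ B ≠ ∅ (|A ∩ B| ≥ 1): holds.

(a), (b), (d)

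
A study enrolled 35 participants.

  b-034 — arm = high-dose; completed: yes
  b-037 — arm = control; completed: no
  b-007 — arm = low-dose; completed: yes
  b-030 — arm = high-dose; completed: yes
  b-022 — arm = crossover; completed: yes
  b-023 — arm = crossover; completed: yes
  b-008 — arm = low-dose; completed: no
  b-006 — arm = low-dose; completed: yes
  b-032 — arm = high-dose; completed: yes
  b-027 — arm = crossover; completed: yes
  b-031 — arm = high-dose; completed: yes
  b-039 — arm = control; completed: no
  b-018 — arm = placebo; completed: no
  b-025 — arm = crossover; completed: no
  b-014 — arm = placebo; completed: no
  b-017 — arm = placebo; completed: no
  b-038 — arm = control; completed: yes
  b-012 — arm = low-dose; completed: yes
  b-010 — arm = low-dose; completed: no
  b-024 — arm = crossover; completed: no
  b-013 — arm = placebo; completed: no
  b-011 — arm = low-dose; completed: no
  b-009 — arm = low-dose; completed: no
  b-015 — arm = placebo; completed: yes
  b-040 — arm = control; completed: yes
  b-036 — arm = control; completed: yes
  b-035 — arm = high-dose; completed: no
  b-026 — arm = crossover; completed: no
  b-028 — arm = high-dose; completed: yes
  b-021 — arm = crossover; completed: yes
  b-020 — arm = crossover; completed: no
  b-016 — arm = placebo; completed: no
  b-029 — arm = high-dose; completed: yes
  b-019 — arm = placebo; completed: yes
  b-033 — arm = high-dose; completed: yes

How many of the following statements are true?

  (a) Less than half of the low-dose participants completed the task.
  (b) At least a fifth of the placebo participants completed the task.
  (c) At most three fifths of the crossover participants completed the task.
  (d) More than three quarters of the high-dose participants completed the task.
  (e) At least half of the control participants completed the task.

5

(a) low-dose: |A| = 7, |A ∩ B| = 3; needs |A ∩ B| < |A ∖ B| — true.
(b) placebo: |A| = 7, |A ∩ B| = 2; needs |A ∩ B| / |A| ≥ 1/5 — true.
(c) crossover: |A| = 8, |A ∩ B| = 4; needs |A ∩ B| / |A| ≤ 3/5 — true.
(d) high-dose: |A| = 8, |A ∩ B| = 7; needs |A ∩ B| / |A| > 3/4 — true.
(e) control: |A| = 5, |A ∩ B| = 3; needs |A ∩ B| ≥ |A ∖ B| — true.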